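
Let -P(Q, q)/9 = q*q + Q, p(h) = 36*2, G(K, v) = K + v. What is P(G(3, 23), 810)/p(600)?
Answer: -328063/4 ≈ -82016.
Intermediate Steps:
p(h) = 72
P(Q, q) = -9*Q - 9*q**2 (P(Q, q) = -9*(q*q + Q) = -9*(q**2 + Q) = -9*(Q + q**2) = -9*Q - 9*q**2)
P(G(3, 23), 810)/p(600) = (-9*(3 + 23) - 9*810**2)/72 = (-9*26 - 9*656100)*(1/72) = (-234 - 5904900)*(1/72) = -5905134*1/72 = -328063/4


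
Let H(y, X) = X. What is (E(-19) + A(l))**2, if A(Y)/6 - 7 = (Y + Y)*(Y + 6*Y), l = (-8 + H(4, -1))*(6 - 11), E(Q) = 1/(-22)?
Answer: 14010969793129/484 ≈ 2.8948e+10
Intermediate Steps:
E(Q) = -1/22
l = 45 (l = (-8 - 1)*(6 - 11) = -9*(-5) = 45)
A(Y) = 42 + 84*Y**2 (A(Y) = 42 + 6*((Y + Y)*(Y + 6*Y)) = 42 + 6*((2*Y)*(7*Y)) = 42 + 6*(14*Y**2) = 42 + 84*Y**2)
(E(-19) + A(l))**2 = (-1/22 + (42 + 84*45**2))**2 = (-1/22 + (42 + 84*2025))**2 = (-1/22 + (42 + 170100))**2 = (-1/22 + 170142)**2 = (3743123/22)**2 = 14010969793129/484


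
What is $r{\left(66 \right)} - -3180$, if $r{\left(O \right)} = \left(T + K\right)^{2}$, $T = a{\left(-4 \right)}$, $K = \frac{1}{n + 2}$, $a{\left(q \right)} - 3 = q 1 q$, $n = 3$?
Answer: $\frac{88716}{25} \approx 3548.6$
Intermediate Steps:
$a{\left(q \right)} = 3 + q^{2}$ ($a{\left(q \right)} = 3 + q 1 q = 3 + q q = 3 + q^{2}$)
$K = \frac{1}{5}$ ($K = \frac{1}{3 + 2} = \frac{1}{5} \approx 0.2$)
$T = 19$ ($T = 3 + \left(-4\right)^{2} = 3 + 16 = 19$)
$r{\left(O \right)} = \frac{9216}{25}$ ($r{\left(O \right)} = \left(19 + \frac{1}{5}\right)^{2} = \left(\frac{96}{5}\right)^{2} = \frac{9216}{25}$)
$r{\left(66 \right)} - -3180 = \frac{9216}{25} - -3180 = \frac{9216}{25} + 3180 = \frac{88716}{25}$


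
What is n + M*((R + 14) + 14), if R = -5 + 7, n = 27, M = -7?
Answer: -183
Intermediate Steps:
R = 2
n + M*((R + 14) + 14) = 27 - 7*((2 + 14) + 14) = 27 - 7*(16 + 14) = 27 - 7*30 = 27 - 210 = -183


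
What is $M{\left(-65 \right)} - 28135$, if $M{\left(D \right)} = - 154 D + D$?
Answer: $-18190$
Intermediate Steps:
$M{\left(D \right)} = - 153 D$
$M{\left(-65 \right)} - 28135 = \left(-153\right) \left(-65\right) - 28135 = 9945 - 28135 = -18190$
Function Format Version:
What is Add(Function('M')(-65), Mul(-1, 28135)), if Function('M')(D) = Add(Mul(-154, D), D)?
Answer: -18190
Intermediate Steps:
Function('M')(D) = Mul(-153, D)
Add(Function('M')(-65), Mul(-1, 28135)) = Add(Mul(-153, -65), Mul(-1, 28135)) = Add(9945, -28135) = -18190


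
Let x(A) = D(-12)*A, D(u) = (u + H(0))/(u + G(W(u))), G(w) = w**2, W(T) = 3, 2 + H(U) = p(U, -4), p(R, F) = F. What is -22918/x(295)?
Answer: -11459/885 ≈ -12.948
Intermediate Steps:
H(U) = -6 (H(U) = -2 - 4 = -6)
D(u) = (-6 + u)/(9 + u) (D(u) = (u - 6)/(u + 3**2) = (-6 + u)/(u + 9) = (-6 + u)/(9 + u))
x(A) = 6*A (x(A) = ((-6 - 12)/(9 - 12))*A = (-18/(-3))*A = (-1/3*(-18))*A = 6*A)
-22918/x(295) = -22918/(6*295) = -22918/1770 = -22918*1/1770 = -11459/885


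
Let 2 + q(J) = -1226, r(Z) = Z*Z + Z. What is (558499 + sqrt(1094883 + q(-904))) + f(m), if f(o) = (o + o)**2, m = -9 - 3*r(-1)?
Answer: 558823 + sqrt(1093655) ≈ 5.5987e+5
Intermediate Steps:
r(Z) = Z + Z**2 (r(Z) = Z**2 + Z = Z + Z**2)
q(J) = -1228 (q(J) = -2 - 1226 = -1228)
m = -9 (m = -9 - (-3)*(1 - 1) = -9 - (-3)*0 = -9 - 3*0 = -9 + 0 = -9)
f(o) = 4*o**2 (f(o) = (2*o)**2 = 4*o**2)
(558499 + sqrt(1094883 + q(-904))) + f(m) = (558499 + sqrt(1094883 - 1228)) + 4*(-9)**2 = (558499 + sqrt(1093655)) + 4*81 = (558499 + sqrt(1093655)) + 324 = 558823 + sqrt(1093655)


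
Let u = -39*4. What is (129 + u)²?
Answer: 729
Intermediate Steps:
u = -156
(129 + u)² = (129 - 156)² = (-27)² = 729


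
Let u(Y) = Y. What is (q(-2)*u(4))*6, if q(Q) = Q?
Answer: -48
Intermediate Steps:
(q(-2)*u(4))*6 = -2*4*6 = -8*6 = -48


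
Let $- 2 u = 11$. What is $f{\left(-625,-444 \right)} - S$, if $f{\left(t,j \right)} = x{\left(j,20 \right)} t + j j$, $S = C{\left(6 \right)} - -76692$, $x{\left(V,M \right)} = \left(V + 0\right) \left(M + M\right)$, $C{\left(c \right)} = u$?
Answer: $\frac{22440899}{2} \approx 1.122 \cdot 10^{7}$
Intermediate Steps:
$u = - \frac{11}{2}$ ($u = \left(- \frac{1}{2}\right) 11 = - \frac{11}{2} \approx -5.5$)
$C{\left(c \right)} = - \frac{11}{2}$
$x{\left(V,M \right)} = 2 M V$ ($x{\left(V,M \right)} = V 2 M = 2 M V$)
$S = \frac{153373}{2}$ ($S = - \frac{11}{2} - -76692 = - \frac{11}{2} + 76692 = \frac{153373}{2} \approx 76687.0$)
$f{\left(t,j \right)} = j^{2} + 40 j t$ ($f{\left(t,j \right)} = 2 \cdot 20 j t + j j = 40 j t + j^{2} = j^{2} + 40 j t$)
$f{\left(-625,-444 \right)} - S = - 444 \left(-444 + 40 \left(-625\right)\right) - \frac{153373}{2} = - 444 \left(-444 - 25000\right) - \frac{153373}{2} = \left(-444\right) \left(-25444\right) - \frac{153373}{2} = 11297136 - \frac{153373}{2} = \frac{22440899}{2}$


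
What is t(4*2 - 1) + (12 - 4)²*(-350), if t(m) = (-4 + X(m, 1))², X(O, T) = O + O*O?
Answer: -19696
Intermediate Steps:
X(O, T) = O + O²
t(m) = (-4 + m*(1 + m))²
t(4*2 - 1) + (12 - 4)²*(-350) = (-4 + (4*2 - 1)*(1 + (4*2 - 1)))² + (12 - 4)²*(-350) = (-4 + (8 - 1)*(1 + (8 - 1)))² + 8²*(-350) = (-4 + 7*(1 + 7))² + 64*(-350) = (-4 + 7*8)² - 22400 = (-4 + 56)² - 22400 = 52² - 22400 = 2704 - 22400 = -19696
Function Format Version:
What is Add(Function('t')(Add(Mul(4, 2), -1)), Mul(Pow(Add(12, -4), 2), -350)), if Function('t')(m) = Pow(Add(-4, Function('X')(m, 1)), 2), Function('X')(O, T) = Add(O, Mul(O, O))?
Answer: -19696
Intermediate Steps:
Function('X')(O, T) = Add(O, Pow(O, 2))
Function('t')(m) = Pow(Add(-4, Mul(m, Add(1, m))), 2)
Add(Function('t')(Add(Mul(4, 2), -1)), Mul(Pow(Add(12, -4), 2), -350)) = Add(Pow(Add(-4, Mul(Add(Mul(4, 2), -1), Add(1, Add(Mul(4, 2), -1)))), 2), Mul(Pow(Add(12, -4), 2), -350)) = Add(Pow(Add(-4, Mul(Add(8, -1), Add(1, Add(8, -1)))), 2), Mul(Pow(8, 2), -350)) = Add(Pow(Add(-4, Mul(7, Add(1, 7))), 2), Mul(64, -350)) = Add(Pow(Add(-4, Mul(7, 8)), 2), -22400) = Add(Pow(Add(-4, 56), 2), -22400) = Add(Pow(52, 2), -22400) = Add(2704, -22400) = -19696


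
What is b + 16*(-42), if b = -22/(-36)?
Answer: -12085/18 ≈ -671.39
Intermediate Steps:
b = 11/18 (b = -22*(-1/36) = 11/18 ≈ 0.61111)
b + 16*(-42) = 11/18 + 16*(-42) = 11/18 - 672 = -12085/18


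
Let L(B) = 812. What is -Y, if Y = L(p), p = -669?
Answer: -812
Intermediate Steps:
Y = 812
-Y = -1*812 = -812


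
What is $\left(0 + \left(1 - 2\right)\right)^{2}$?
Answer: $1$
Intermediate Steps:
$\left(0 + \left(1 - 2\right)\right)^{2} = \left(0 - 1\right)^{2} = \left(-1\right)^{2} = 1$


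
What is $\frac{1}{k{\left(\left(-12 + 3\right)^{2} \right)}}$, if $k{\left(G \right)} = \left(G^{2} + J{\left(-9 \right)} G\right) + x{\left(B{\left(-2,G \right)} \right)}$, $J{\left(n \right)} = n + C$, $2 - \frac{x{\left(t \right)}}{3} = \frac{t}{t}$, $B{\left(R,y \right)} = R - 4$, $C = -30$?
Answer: $\frac{1}{3405} \approx 0.00029369$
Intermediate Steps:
$B{\left(R,y \right)} = -4 + R$ ($B{\left(R,y \right)} = R - 4 = -4 + R$)
$x{\left(t \right)} = 3$ ($x{\left(t \right)} = 6 - 3 \frac{t}{t} = 6 - 3 = 3$)
$J{\left(n \right)} = -30 + n$ ($J{\left(n \right)} = n - 30 = -30 + n$)
$k{\left(G \right)} = 3 + G^{2} - 39 G$ ($k{\left(G \right)} = \left(G^{2} + \left(-30 - 9\right) G\right) + 3 = \left(G^{2} - 39 G\right) + 3 = 3 + G^{2} - 39 G$)
$\frac{1}{k{\left(\left(-12 + 3\right)^{2} \right)}} = \frac{1}{3 + \left(\left(-12 + 3\right)^{2}\right)^{2} - 39 \left(-12 + 3\right)^{2}} = \frac{1}{3 + \left(\left(-9\right)^{2}\right)^{2} - 39 \left(-9\right)^{2}} = \frac{1}{3 + 81^{2} - 3159} = \frac{1}{3 + 6561 - 3159} = \frac{1}{3405}$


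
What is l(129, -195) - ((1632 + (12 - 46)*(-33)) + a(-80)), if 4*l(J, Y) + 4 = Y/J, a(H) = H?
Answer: -460165/172 ≈ -2675.4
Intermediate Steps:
l(J, Y) = -1 + Y/(4*J) (l(J, Y) = -1 + (Y/J)/4 = -1 + Y/(4*J))
l(129, -195) - ((1632 + (12 - 46)*(-33)) + a(-80)) = (-1*129 + (¼)*(-195))/129 - ((1632 + (12 - 46)*(-33)) - 80) = (-129 - 195/4)/129 - ((1632 - 34*(-33)) - 80) = (1/129)*(-711/4) - ((1632 + 1122) - 80) = -237/172 - (2754 - 80) = -237/172 - 1*2674 = -237/172 - 2674 = -460165/172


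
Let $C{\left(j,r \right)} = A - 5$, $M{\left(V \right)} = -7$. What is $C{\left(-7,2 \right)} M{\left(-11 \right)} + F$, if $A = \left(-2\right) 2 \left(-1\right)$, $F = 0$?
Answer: $7$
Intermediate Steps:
$A = 4$ ($A = \left(-4\right) \left(-1\right) = 4$)
$C{\left(j,r \right)} = -1$ ($C{\left(j,r \right)} = 4 - 5 = -1$)
$C{\left(-7,2 \right)} M{\left(-11 \right)} + F = \left(-1\right) \left(-7\right) + 0 = 7 + 0 = 7$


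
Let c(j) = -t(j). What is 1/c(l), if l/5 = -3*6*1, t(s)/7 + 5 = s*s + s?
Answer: -1/56035 ≈ -1.7846e-5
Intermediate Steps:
t(s) = -35 + 7*s + 7*s² (t(s) = -35 + 7*(s*s + s) = -35 + 7*(s² + s) = -35 + 7*(s + s²) = -35 + (7*s + 7*s²) = -35 + 7*s + 7*s²)
l = -90 (l = 5*(-3*6*1) = 5*(-18*1) = 5*(-18) = -90)
c(j) = 35 - 7*j - 7*j² (c(j) = -(-35 + 7*j + 7*j²) = 35 - 7*j - 7*j²)
1/c(l) = 1/(35 - 7*(-90) - 7*(-90)²) = 1/(35 + 630 - 7*8100) = 1/(35 + 630 - 56700) = 1/(-56035) = -1/56035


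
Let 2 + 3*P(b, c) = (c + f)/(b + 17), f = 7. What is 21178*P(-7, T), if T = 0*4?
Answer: -137657/15 ≈ -9177.1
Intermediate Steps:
T = 0
P(b, c) = -2/3 + (7 + c)/(3*(17 + b)) (P(b, c) = -2/3 + ((c + 7)/(b + 17))/3 = -2/3 + ((7 + c)/(17 + b))/3 = -2/3 + (7 + c)/(3*(17 + b)))
21178*P(-7, T) = 21178*((-27 + 0 - 2*(-7))/(3*(17 - 7))) = 21178*((1/3)*(-27 + 0 + 14)/10) = 21178*((1/3)*(1/10)*(-13)) = 21178*(-13/30) = -137657/15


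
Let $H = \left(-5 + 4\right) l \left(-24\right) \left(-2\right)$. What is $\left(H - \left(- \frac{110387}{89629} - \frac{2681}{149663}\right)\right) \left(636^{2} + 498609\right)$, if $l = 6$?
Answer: $- \frac{73910740047985890}{285407341} \approx -2.5897 \cdot 10^{8}$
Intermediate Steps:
$H = -288$ ($H = \left(-5 + 4\right) 6 \left(-24\right) \left(-2\right) = \left(-1\right) 6 \left(-24\right) \left(-2\right) = \left(-6\right) \left(-24\right) \left(-2\right) = 144 \left(-2\right) = -288$)
$\left(H - \left(- \frac{110387}{89629} - \frac{2681}{149663}\right)\right) \left(636^{2} + 498609\right) = \left(-288 - \left(- \frac{110387}{89629} - \frac{2681}{149663}\right)\right) \left(636^{2} + 498609\right) = \left(-288 - - \frac{16761144930}{13414145027}\right) \left(404496 + 498609\right) = \left(-288 + \left(\frac{110387}{89629} + \frac{2681}{149663}\right)\right) 903105 = \left(-288 + \frac{16761144930}{13414145027}\right) 903105 = \left(- \frac{3846512622846}{13414145027}\right) 903105 = - \frac{73910740047985890}{285407341}$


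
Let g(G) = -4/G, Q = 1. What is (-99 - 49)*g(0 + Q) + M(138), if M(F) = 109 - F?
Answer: 563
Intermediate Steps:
(-99 - 49)*g(0 + Q) + M(138) = (-99 - 49)*(-4/(0 + 1)) + (109 - 1*138) = -(-592)/1 + (109 - 138) = -(-592) - 29 = -148*(-4) - 29 = 592 - 29 = 563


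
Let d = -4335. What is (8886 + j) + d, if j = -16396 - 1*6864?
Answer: -18709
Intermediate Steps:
j = -23260 (j = -16396 - 6864 = -23260)
(8886 + j) + d = (8886 - 23260) - 4335 = -14374 - 4335 = -18709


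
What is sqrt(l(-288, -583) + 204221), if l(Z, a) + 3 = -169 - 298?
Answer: 3*sqrt(22639) ≈ 451.39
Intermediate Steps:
l(Z, a) = -470 (l(Z, a) = -3 + (-169 - 298) = -3 - 467 = -470)
sqrt(l(-288, -583) + 204221) = sqrt(-470 + 204221) = sqrt(203751) = 3*sqrt(22639)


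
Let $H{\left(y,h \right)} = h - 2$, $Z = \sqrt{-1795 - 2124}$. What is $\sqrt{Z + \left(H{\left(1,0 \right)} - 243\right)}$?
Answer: $\sqrt{-245 + i \sqrt{3919}} \approx 1.9839 + 15.778 i$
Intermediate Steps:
$Z = i \sqrt{3919}$ ($Z = \sqrt{-3919} = i \sqrt{3919} \approx 62.602 i$)
$H{\left(y,h \right)} = -2 + h$ ($H{\left(y,h \right)} = h - 2 = -2 + h$)
$\sqrt{Z + \left(H{\left(1,0 \right)} - 243\right)} = \sqrt{i \sqrt{3919} + \left(\left(-2 + 0\right) - 243\right)} = \sqrt{i \sqrt{3919} - 245} = \sqrt{-245 + i \sqrt{3919}}$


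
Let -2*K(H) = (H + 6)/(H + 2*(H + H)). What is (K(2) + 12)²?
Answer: 3364/25 ≈ 134.56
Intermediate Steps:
K(H) = -(6 + H)/(10*H) (K(H) = -(H + 6)/(2*(H + 2*(H + H))) = -(6 + H)/(2*(H + 2*(2*H))) = -(6 + H)/(2*(H + 4*H)) = -(6 + H)/(2*(5*H)) = -(6 + H)*1/(5*H)/2 = -(6 + H)/(10*H))
(K(2) + 12)² = ((⅒)*(-6 - 1*2)/2 + 12)² = ((⅒)*(½)*(-6 - 2) + 12)² = ((⅒)*(½)*(-8) + 12)² = (-⅖ + 12)² = (58/5)² = 3364/25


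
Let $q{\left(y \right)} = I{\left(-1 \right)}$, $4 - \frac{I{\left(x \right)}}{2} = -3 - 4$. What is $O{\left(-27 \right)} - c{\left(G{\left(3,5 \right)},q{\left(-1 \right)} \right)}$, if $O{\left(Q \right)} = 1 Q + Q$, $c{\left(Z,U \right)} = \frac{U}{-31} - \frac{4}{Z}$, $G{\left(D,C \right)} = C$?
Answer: $- \frac{8136}{155} \approx -52.49$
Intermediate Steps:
$I{\left(x \right)} = 22$ ($I{\left(x \right)} = 8 - 2 \left(-3 - 4\right) = 8 - -14 = 8 + 14 = 22$)
$q{\left(y \right)} = 22$
$c{\left(Z,U \right)} = - \frac{4}{Z} - \frac{U}{31}$ ($c{\left(Z,U \right)} = U \left(- \frac{1}{31}\right) - \frac{4}{Z} = - \frac{U}{31} - \frac{4}{Z} = - \frac{4}{Z} - \frac{U}{31}$)
$O{\left(Q \right)} = 2 Q$ ($O{\left(Q \right)} = Q + Q = 2 Q$)
$O{\left(-27 \right)} - c{\left(G{\left(3,5 \right)},q{\left(-1 \right)} \right)} = 2 \left(-27\right) - \left(- \frac{4}{5} - \frac{22}{31}\right) = -54 - \left(\left(-4\right) \frac{1}{5} - \frac{22}{31}\right) = -54 - \left(- \frac{4}{5} - \frac{22}{31}\right) = -54 - - \frac{234}{155} = -54 + \frac{234}{155} = - \frac{8136}{155}$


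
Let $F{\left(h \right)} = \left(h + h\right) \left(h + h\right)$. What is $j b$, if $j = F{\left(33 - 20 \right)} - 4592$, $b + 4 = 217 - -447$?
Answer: $-2584560$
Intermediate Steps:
$F{\left(h \right)} = 4 h^{2}$ ($F{\left(h \right)} = 2 h 2 h = 4 h^{2}$)
$b = 660$ ($b = -4 + \left(217 - -447\right) = -4 + \left(217 + 447\right) = -4 + 664 = 660$)
$j = -3916$ ($j = 4 \left(33 - 20\right)^{2} - 4592 = 4 \cdot 13^{2} - 4592 = 4 \cdot 169 - 4592 = 676 - 4592 = -3916$)
$j b = \left(-3916\right) 660 = -2584560$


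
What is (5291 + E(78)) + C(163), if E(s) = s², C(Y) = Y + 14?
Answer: 11552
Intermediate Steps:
C(Y) = 14 + Y
(5291 + E(78)) + C(163) = (5291 + 78²) + (14 + 163) = (5291 + 6084) + 177 = 11375 + 177 = 11552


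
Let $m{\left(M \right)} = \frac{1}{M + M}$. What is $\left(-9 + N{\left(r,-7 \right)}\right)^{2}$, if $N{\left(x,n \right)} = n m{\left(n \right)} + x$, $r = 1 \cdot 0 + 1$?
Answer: $\frac{225}{4} \approx 56.25$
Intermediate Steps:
$m{\left(M \right)} = \frac{1}{2 M}$
$r = 1$ ($r = 0 + 1 = 1$)
$N{\left(x,n \right)} = \frac{1}{2} + x$ ($N{\left(x,n \right)} = n \frac{1}{2 n} + x = \frac{1}{2} + x$)
$\left(-9 + N{\left(r,-7 \right)}\right)^{2} = \left(-9 + \left(\frac{1}{2} + 1\right)\right)^{2} = \left(-9 + \frac{3}{2}\right)^{2} = \left(- \frac{15}{2}\right)^{2} = \frac{225}{4}$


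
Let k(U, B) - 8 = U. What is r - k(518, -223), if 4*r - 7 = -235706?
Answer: -237803/4 ≈ -59451.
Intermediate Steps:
r = -235699/4 (r = 7/4 + (¼)*(-235706) = 7/4 - 117853/2 = -235699/4 ≈ -58925.)
k(U, B) = 8 + U
r - k(518, -223) = -235699/4 - (8 + 518) = -235699/4 - 1*526 = -235699/4 - 526 = -237803/4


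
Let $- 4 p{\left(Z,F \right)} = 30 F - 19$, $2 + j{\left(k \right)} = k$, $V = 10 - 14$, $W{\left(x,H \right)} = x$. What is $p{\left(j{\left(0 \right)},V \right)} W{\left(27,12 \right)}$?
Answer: $\frac{3753}{4} \approx 938.25$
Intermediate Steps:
$V = -4$ ($V = 10 - 14 = -4$)
$j{\left(k \right)} = -2 + k$
$p{\left(Z,F \right)} = \frac{19}{4} - \frac{15 F}{2}$ ($p{\left(Z,F \right)} = - \frac{30 F - 19}{4} = - \frac{-19 + 30 F}{4} = \frac{19}{4} - \frac{15 F}{2}$)
$p{\left(j{\left(0 \right)},V \right)} W{\left(27,12 \right)} = \left(\frac{19}{4} - -30\right) 27 = \left(\frac{19}{4} + 30\right) 27 = \frac{139}{4} \cdot 27 = \frac{3753}{4}$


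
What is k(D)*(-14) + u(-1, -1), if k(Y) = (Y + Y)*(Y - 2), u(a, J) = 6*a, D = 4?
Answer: -230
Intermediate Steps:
k(Y) = 2*Y*(-2 + Y) (k(Y) = (2*Y)*(-2 + Y) = 2*Y*(-2 + Y))
k(D)*(-14) + u(-1, -1) = (2*4*(-2 + 4))*(-14) + 6*(-1) = (2*4*2)*(-14) - 6 = 16*(-14) - 6 = -224 - 6 = -230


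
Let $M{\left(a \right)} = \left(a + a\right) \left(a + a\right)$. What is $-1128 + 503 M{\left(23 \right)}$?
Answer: $1063220$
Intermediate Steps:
$M{\left(a \right)} = 4 a^{2}$ ($M{\left(a \right)} = 2 a 2 a = 4 a^{2}$)
$-1128 + 503 M{\left(23 \right)} = -1128 + 503 \cdot 4 \cdot 23^{2} = -1128 + 503 \cdot 4 \cdot 529 = -1128 + 503 \cdot 2116 = -1128 + 1064348 = 1063220$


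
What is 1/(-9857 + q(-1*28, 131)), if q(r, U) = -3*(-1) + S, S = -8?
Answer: -1/9862 ≈ -0.00010140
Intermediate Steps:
q(r, U) = -5 (q(r, U) = -3*(-1) - 8 = 3 - 8 = -5)
1/(-9857 + q(-1*28, 131)) = 1/(-9857 - 5) = 1/(-9862) = -1/9862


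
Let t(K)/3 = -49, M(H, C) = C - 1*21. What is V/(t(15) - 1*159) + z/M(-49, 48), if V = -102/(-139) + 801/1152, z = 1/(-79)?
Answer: -6631127/1290311424 ≈ -0.0051392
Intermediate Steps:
M(H, C) = -21 + C (M(H, C) = C - 21 = -21 + C)
t(K) = -147 (t(K) = 3*(-49) = -147)
z = -1/79 ≈ -0.012658
V = 25427/17792 (V = -102*(-1/139) + 801*(1/1152) = 102/139 + 89/128 = 25427/17792 ≈ 1.4291)
V/(t(15) - 1*159) + z/M(-49, 48) = 25427/(17792*(-147 - 1*159)) - 1/(79*(-21 + 48)) = 25427/(17792*(-147 - 159)) - 1/79/27 = (25427/17792)/(-306) - 1/79*1/27 = (25427/17792)*(-1/306) - 1/2133 = -25427/5444352 - 1/2133 = -6631127/1290311424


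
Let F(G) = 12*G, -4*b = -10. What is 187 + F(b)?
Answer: 217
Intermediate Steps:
b = 5/2 (b = -¼*(-10) = 5/2 ≈ 2.5000)
187 + F(b) = 187 + 12*(5/2) = 187 + 30 = 217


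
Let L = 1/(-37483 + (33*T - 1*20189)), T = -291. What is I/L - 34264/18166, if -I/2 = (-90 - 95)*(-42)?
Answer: 9495854123368/9083 ≈ 1.0455e+9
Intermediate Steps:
I = -15540 (I = -2*(-90 - 95)*(-42) = -(-370)*(-42) = -2*7770 = -15540)
L = -1/67275 (L = 1/(-37483 + (33*(-291) - 1*20189)) = 1/(-37483 + (-9603 - 20189)) = 1/(-37483 - 29792) = 1/(-67275) = -1/67275 ≈ -1.4864e-5)
I/L - 34264/18166 = -15540/(-1/67275) - 34264/18166 = -15540*(-67275) - 34264*1/18166 = 1045453500 - 17132/9083 = 9495854123368/9083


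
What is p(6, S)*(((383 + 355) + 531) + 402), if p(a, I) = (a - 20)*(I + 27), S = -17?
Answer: -233940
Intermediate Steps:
p(a, I) = (-20 + a)*(27 + I)
p(6, S)*(((383 + 355) + 531) + 402) = (-540 - 20*(-17) + 27*6 - 17*6)*(((383 + 355) + 531) + 402) = (-540 + 340 + 162 - 102)*((738 + 531) + 402) = -140*(1269 + 402) = -140*1671 = -233940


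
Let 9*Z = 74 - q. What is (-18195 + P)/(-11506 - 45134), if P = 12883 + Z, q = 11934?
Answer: 14917/127440 ≈ 0.11705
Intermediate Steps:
Z = -11860/9 (Z = (74 - 1*11934)/9 = (74 - 11934)/9 = (1/9)*(-11860) = -11860/9 ≈ -1317.8)
P = 104087/9 (P = 12883 - 11860/9 = 104087/9 ≈ 11565.)
(-18195 + P)/(-11506 - 45134) = (-18195 + 104087/9)/(-11506 - 45134) = -59668/9/(-56640) = -59668/9*(-1/56640) = 14917/127440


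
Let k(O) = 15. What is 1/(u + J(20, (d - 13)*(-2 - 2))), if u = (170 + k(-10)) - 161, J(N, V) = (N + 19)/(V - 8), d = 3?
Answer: 32/807 ≈ 0.039653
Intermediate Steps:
J(N, V) = (19 + N)/(-8 + V)
u = 24 (u = (170 + 15) - 161 = 185 - 161 = 24)
1/(u + J(20, (d - 13)*(-2 - 2))) = 1/(24 + (19 + 20)/(-8 + (3 - 13)*(-2 - 2))) = 1/(24 + 39/(-8 - 10*(-4))) = 1/(24 + 39/(-8 + 40)) = 1/(24 + 39/32) = 1/(807/32) = 32/807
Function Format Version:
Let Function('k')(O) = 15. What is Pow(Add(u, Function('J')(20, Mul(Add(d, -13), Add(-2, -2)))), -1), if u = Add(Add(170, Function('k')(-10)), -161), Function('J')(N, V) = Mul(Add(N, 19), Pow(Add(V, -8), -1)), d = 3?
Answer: Rational(32, 807) ≈ 0.039653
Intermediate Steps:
Function('J')(N, V) = Mul(Pow(Add(-8, V), -1), Add(19, N)) (Function('J')(N, V) = Mul(Add(19, N), Pow(Add(-8, V), -1)) = Mul(Pow(Add(-8, V), -1), Add(19, N)))
u = 24 (u = Add(Add(170, 15), -161) = Add(185, -161) = 24)
Pow(Add(u, Function('J')(20, Mul(Add(d, -13), Add(-2, -2)))), -1) = Pow(Add(24, Mul(Pow(Add(-8, Mul(Add(3, -13), Add(-2, -2))), -1), Add(19, 20))), -1) = Pow(Add(24, Mul(Pow(Add(-8, Mul(-10, -4)), -1), 39)), -1) = Pow(Add(24, Mul(Pow(Add(-8, 40), -1), 39)), -1) = Pow(Add(24, Mul(Pow(32, -1), 39)), -1) = Pow(Add(24, Mul(Rational(1, 32), 39)), -1) = Pow(Add(24, Rational(39, 32)), -1) = Pow(Rational(807, 32), -1) = Rational(32, 807)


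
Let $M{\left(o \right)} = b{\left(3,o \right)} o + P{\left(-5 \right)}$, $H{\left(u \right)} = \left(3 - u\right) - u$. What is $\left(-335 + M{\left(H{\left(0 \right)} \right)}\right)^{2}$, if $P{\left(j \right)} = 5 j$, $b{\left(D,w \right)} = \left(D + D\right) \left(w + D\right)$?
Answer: $63504$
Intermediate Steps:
$H{\left(u \right)} = 3 - 2 u$
$b{\left(D,w \right)} = 2 D \left(D + w\right)$
$M{\left(o \right)} = -25 + o \left(18 + 6 o\right)$ ($M{\left(o \right)} = 2 \cdot 3 \left(3 + o\right) o + 5 \left(-5\right) = \left(18 + 6 o\right) o - 25 = o \left(18 + 6 o\right) - 25 = -25 + o \left(18 + 6 o\right)$)
$\left(-335 + M{\left(H{\left(0 \right)} \right)}\right)^{2} = \left(-335 - \left(25 - 6 \left(3 - 0\right) \left(3 + \left(3 - 0\right)\right)\right)\right)^{2} = \left(-335 - \left(25 - 6 \left(3 + 0\right) \left(3 + \left(3 + 0\right)\right)\right)\right)^{2} = \left(-335 - \left(25 - 18 \left(3 + 3\right)\right)\right)^{2} = \left(-335 - \left(25 - 108\right)\right)^{2} = \left(-335 + \left(-25 + 108\right)\right)^{2} = \left(-335 + 83\right)^{2} = \left(-252\right)^{2} = 63504$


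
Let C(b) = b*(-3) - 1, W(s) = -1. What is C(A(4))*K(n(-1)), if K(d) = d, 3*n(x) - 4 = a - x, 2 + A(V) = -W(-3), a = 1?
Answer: 4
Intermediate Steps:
A(V) = -1 (A(V) = -2 - 1*(-1) = -2 + 1 = -1)
n(x) = 5/3 - x/3 (n(x) = 4/3 + (1 - x)/3 = 4/3 + (1/3 - x/3) = 5/3 - x/3)
C(b) = -1 - 3*b (C(b) = -3*b - 1 = -1 - 3*b)
C(A(4))*K(n(-1)) = (-1 - 3*(-1))*(5/3 - 1/3*(-1)) = (-1 + 3)*(5/3 + 1/3) = 2*2 = 4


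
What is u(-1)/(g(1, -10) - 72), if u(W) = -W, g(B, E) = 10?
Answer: -1/62 ≈ -0.016129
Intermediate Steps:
u(-1)/(g(1, -10) - 72) = (-1*(-1))/(10 - 72) = 1/(-62) = -1/62*1 = -1/62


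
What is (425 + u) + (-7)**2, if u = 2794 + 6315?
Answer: 9583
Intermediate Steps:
u = 9109
(425 + u) + (-7)**2 = (425 + 9109) + (-7)**2 = 9534 + 49 = 9583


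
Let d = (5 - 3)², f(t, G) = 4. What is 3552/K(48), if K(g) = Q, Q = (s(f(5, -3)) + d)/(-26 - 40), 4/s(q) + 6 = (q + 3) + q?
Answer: -48840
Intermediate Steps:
d = 4 (d = 2² = 4)
s(q) = 4/(-3 + 2*q) (s(q) = 4/(-6 + ((q + 3) + q)) = 4/(-6 + ((3 + q) + q)) = 4/(-6 + (3 + 2*q)) = 4/(-3 + 2*q))
Q = -4/55 (Q = (4/(-3 + 2*4) + 4)/(-26 - 40) = (4/(-3 + 8) + 4)/(-66) = (4/5 + 4)*(-1/66) = (4*(⅕) + 4)*(-1/66) = (⅘ + 4)*(-1/66) = (24/5)*(-1/66) = -4/55 ≈ -0.072727)
K(g) = -4/55
3552/K(48) = 3552/(-4/55) = 3552*(-55/4) = -48840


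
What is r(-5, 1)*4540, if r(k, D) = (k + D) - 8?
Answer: -54480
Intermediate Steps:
r(k, D) = -8 + D + k (r(k, D) = (D + k) - 8 = -8 + D + k)
r(-5, 1)*4540 = (-8 + 1 - 5)*4540 = -12*4540 = -54480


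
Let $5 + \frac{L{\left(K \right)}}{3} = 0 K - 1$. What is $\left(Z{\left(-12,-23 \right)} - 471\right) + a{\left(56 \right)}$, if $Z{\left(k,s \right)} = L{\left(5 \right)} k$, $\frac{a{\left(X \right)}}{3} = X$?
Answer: $-87$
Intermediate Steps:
$a{\left(X \right)} = 3 X$
$L{\left(K \right)} = -18$ ($L{\left(K \right)} = -15 + 3 \left(0 K - 1\right) = -15 + 3 \left(0 - 1\right) = -15 + 3 \left(-1\right) = -15 - 3 = -18$)
$Z{\left(k,s \right)} = - 18 k$
$\left(Z{\left(-12,-23 \right)} - 471\right) + a{\left(56 \right)} = \left(\left(-18\right) \left(-12\right) - 471\right) + 3 \cdot 56 = \left(216 - 471\right) + 168 = -255 + 168 = -87$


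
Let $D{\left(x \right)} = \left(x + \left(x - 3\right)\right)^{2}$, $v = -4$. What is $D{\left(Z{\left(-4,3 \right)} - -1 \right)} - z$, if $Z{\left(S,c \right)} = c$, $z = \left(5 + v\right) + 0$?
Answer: $24$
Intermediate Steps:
$z = 1$ ($z = \left(5 - 4\right) + 0 = 1 + 0 = 1$)
$D{\left(x \right)} = \left(-3 + 2 x\right)^{2}$ ($D{\left(x \right)} = \left(x + \left(-3 + x\right)\right)^{2} = \left(-3 + 2 x\right)^{2}$)
$D{\left(Z{\left(-4,3 \right)} - -1 \right)} - z = \left(-3 + 2 \left(3 - -1\right)\right)^{2} - 1 = \left(-3 + 2 \left(3 + 1\right)\right)^{2} - 1 = \left(-3 + 2 \cdot 4\right)^{2} - 1 = \left(-3 + 8\right)^{2} - 1 = 5^{2} - 1 = 25 - 1 = 24$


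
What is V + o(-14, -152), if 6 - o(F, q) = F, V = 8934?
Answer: 8954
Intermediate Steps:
o(F, q) = 6 - F
V + o(-14, -152) = 8934 + (6 - 1*(-14)) = 8934 + (6 + 14) = 8934 + 20 = 8954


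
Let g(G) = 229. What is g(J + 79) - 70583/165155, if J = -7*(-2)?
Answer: 37749912/165155 ≈ 228.57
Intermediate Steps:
J = 14
g(J + 79) - 70583/165155 = 229 - 70583/165155 = 37749912/165155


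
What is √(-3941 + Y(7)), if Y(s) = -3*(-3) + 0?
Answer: 2*I*√983 ≈ 62.706*I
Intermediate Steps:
Y(s) = 9 (Y(s) = 9 + 0 = 9)
√(-3941 + Y(7)) = √(-3941 + 9) = √(-3932) = 2*I*√983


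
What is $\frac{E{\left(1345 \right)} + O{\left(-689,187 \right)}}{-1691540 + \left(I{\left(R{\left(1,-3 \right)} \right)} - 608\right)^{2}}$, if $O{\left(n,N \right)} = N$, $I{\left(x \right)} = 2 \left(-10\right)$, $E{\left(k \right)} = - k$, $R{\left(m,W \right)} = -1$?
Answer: $\frac{579}{648578} \approx 0.00089272$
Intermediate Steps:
$I{\left(x \right)} = -20$
$\frac{E{\left(1345 \right)} + O{\left(-689,187 \right)}}{-1691540 + \left(I{\left(R{\left(1,-3 \right)} \right)} - 608\right)^{2}} = \frac{\left(-1\right) 1345 + 187}{-1691540 + \left(-20 - 608\right)^{2}} = \frac{-1345 + 187}{-1691540 + \left(-628\right)^{2}} = - \frac{1158}{-1691540 + 394384} = - \frac{1158}{-1297156} = \left(-1158\right) \left(- \frac{1}{1297156}\right) = \frac{579}{648578}$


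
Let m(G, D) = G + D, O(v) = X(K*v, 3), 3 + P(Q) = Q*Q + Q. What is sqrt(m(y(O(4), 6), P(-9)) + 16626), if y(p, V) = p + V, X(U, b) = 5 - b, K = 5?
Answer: sqrt(16703) ≈ 129.24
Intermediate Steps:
P(Q) = -3 + Q + Q**2 (P(Q) = -3 + (Q*Q + Q) = -3 + (Q**2 + Q) = -3 + (Q + Q**2) = -3 + Q + Q**2)
O(v) = 2 (O(v) = 5 - 1*3 = 5 - 3 = 2)
y(p, V) = V + p
m(G, D) = D + G
sqrt(m(y(O(4), 6), P(-9)) + 16626) = sqrt(((-3 - 9 + (-9)**2) + (6 + 2)) + 16626) = sqrt(((-3 - 9 + 81) + 8) + 16626) = sqrt((69 + 8) + 16626) = sqrt(77 + 16626) = sqrt(16703)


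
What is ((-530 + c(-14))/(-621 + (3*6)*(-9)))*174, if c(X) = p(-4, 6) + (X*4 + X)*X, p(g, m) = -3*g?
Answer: -308/3 ≈ -102.67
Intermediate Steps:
c(X) = 12 + 5*X**2 (c(X) = -3*(-4) + (X*4 + X)*X = 12 + (4*X + X)*X = 12 + (5*X)*X = 12 + 5*X**2)
((-530 + c(-14))/(-621 + (3*6)*(-9)))*174 = ((-530 + (12 + 5*(-14)**2))/(-621 + (3*6)*(-9)))*174 = ((-530 + (12 + 5*196))/(-621 + 18*(-9)))*174 = ((-530 + (12 + 980))/(-621 - 162))*174 = ((-530 + 992)/(-783))*174 = (462*(-1/783))*174 = -154/261*174 = -308/3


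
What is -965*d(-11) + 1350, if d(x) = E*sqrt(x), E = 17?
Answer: 1350 - 16405*I*sqrt(11) ≈ 1350.0 - 54409.0*I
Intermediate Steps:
d(x) = 17*sqrt(x)
-965*d(-11) + 1350 = -16405*sqrt(-11) + 1350 = -16405*I*sqrt(11) + 1350 = 1350 - 16405*I*sqrt(11)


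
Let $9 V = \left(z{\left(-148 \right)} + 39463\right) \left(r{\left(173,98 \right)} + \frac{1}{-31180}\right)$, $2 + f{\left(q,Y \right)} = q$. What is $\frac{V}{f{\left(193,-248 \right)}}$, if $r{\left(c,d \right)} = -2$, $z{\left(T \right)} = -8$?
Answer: $- \frac{54676739}{1191076} \approx -45.905$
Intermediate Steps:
$f{\left(q,Y \right)} = -2 + q$
$V = - \frac{54676739}{6236}$ ($V = \frac{\left(-8 + 39463\right) \left(-2 + \frac{1}{-31180}\right)}{9} = \frac{39455 \left(-2 - \frac{1}{31180}\right)}{9} = \frac{39455 \left(- \frac{62361}{31180}\right)}{9} = \frac{1}{9} \left(- \frac{492090651}{6236}\right) = - \frac{54676739}{6236} \approx -8767.9$)
$\frac{V}{f{\left(193,-248 \right)}} = - \frac{54676739}{6236 \left(-2 + 193\right)} = - \frac{54676739}{6236 \cdot 191} = \left(- \frac{54676739}{6236}\right) \frac{1}{191} = - \frac{54676739}{1191076}$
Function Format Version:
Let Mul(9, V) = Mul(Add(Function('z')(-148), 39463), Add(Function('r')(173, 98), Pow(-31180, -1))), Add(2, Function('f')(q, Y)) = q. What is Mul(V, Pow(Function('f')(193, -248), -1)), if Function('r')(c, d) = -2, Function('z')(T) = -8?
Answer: Rational(-54676739, 1191076) ≈ -45.905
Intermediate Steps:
Function('f')(q, Y) = Add(-2, q)
V = Rational(-54676739, 6236) (V = Mul(Rational(1, 9), Mul(Add(-8, 39463), Add(-2, Pow(-31180, -1)))) = Mul(Rational(1, 9), Mul(39455, Add(-2, Rational(-1, 31180)))) = Mul(Rational(1, 9), Mul(39455, Rational(-62361, 31180))) = Mul(Rational(1, 9), Rational(-492090651, 6236)) = Rational(-54676739, 6236) ≈ -8767.9)
Mul(V, Pow(Function('f')(193, -248), -1)) = Mul(Rational(-54676739, 6236), Pow(Add(-2, 193), -1)) = Mul(Rational(-54676739, 6236), Pow(191, -1)) = Mul(Rational(-54676739, 6236), Rational(1, 191)) = Rational(-54676739, 1191076)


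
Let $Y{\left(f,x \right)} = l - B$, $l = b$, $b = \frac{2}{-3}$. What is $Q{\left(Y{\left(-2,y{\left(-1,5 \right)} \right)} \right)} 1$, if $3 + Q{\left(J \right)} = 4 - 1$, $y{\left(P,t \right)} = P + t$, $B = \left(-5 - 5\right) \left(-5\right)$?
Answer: $0$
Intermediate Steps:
$b = - \frac{2}{3}$ ($b = 2 \left(- \frac{1}{3}\right) = - \frac{2}{3} \approx -0.66667$)
$B = 50$ ($B = \left(-10\right) \left(-5\right) = 50$)
$l = - \frac{2}{3} \approx -0.66667$
$Y{\left(f,x \right)} = - \frac{152}{3}$ ($Y{\left(f,x \right)} = - \frac{2}{3} - 50 = - \frac{152}{3}$)
$Q{\left(J \right)} = 0$ ($Q{\left(J \right)} = -3 + \left(4 - 1\right) = -3 + 3 = 0$)
$Q{\left(Y{\left(-2,y{\left(-1,5 \right)} \right)} \right)} 1 = 0 \cdot 1 = 0$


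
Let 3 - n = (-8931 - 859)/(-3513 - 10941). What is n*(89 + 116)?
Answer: 312830/657 ≈ 476.15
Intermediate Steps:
n = 1526/657 (n = 3 - (-8931 - 859)/(-3513 - 10941) = 3 - (-9790)/(-14454) = 3 - (-9790)*(-1)/14454 = 3 - 1*445/657 = 3 - 445/657 = 1526/657 ≈ 2.3227)
n*(89 + 116) = 1526*(89 + 116)/657 = (1526/657)*205 = 312830/657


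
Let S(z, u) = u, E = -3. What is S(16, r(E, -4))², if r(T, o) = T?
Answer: 9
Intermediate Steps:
S(16, r(E, -4))² = (-3)² = 9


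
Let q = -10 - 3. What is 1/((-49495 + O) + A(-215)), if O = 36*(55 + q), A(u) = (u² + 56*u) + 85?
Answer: -1/13713 ≈ -7.2923e-5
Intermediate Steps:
q = -13
A(u) = 85 + u² + 56*u
O = 1512 (O = 36*(55 - 13) = 36*42 = 1512)
1/((-49495 + O) + A(-215)) = 1/((-49495 + 1512) + (85 + (-215)² + 56*(-215))) = 1/(-47983 + (85 + 46225 - 12040)) = 1/(-47983 + 34270) = 1/(-13713) = -1/13713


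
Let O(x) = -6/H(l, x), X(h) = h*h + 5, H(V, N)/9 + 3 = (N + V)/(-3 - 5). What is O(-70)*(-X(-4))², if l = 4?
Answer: -56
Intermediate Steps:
H(V, N) = -27 - 9*N/8 - 9*V/8 (H(V, N) = -27 + 9*((N + V)/(-3 - 5)) = -27 + 9*((N + V)/(-8)) = -27 + 9*((N + V)*(-⅛)) = -27 + 9*(-N/8 - V/8) = -27 + (-9*N/8 - 9*V/8) = -27 - 9*N/8 - 9*V/8)
X(h) = 5 + h² (X(h) = h² + 5 = 5 + h²)
O(x) = -6/(-63/2 - 9*x/8) (O(x) = -6/(-27 - 9*x/8 - 9/8*4) = -6/(-27 - 9*x/8 - 9/2) = -6/(-63/2 - 9*x/8))
O(-70)*(-X(-4))² = (16/(3*(28 - 70)))*(-(5 + (-4)²))² = ((16/3)/(-42))*(-(5 + 16))² = ((16/3)*(-1/42))*(-1*21)² = -8/63*(-21)² = -8/63*441 = -56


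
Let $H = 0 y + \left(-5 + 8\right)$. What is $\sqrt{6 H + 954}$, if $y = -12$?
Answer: $18 \sqrt{3} \approx 31.177$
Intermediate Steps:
$H = 3$ ($H = 0 \left(-12\right) + \left(-5 + 8\right) = 0 + 3 = 3$)
$\sqrt{6 H + 954} = \sqrt{6 \cdot 3 + 954} = \sqrt{18 + 954} = \sqrt{972} = 18 \sqrt{3}$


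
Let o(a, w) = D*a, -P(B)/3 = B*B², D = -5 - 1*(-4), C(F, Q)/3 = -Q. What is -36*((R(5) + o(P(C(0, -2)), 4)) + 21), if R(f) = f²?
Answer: -24984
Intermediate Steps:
C(F, Q) = -3*Q (C(F, Q) = 3*(-Q) = -3*Q)
D = -1 (D = -5 + 4 = -1)
P(B) = -3*B³ (P(B) = -3*B*B² = -3*B³)
o(a, w) = -a
-36*((R(5) + o(P(C(0, -2)), 4)) + 21) = -36*((5² - (-3)*(-3*(-2))³) + 21) = -36*((25 - (-3)*6³) + 21) = -36*((25 - (-3)*216) + 21) = -36*((25 - 1*(-648)) + 21) = -36*((25 + 648) + 21) = -36*(673 + 21) = -36*694 = -24984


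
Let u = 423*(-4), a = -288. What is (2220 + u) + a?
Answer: 240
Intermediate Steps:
u = -1692
(2220 + u) + a = (2220 - 1692) - 288 = 528 - 288 = 240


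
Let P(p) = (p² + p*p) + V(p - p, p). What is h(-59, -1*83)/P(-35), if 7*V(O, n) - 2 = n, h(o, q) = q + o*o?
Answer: 23786/17117 ≈ 1.3896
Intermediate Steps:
h(o, q) = q + o²
V(O, n) = 2/7 + n/7
P(p) = 2/7 + 2*p² + p/7 (P(p) = (p² + p*p) + (2/7 + p/7) = (p² + p²) + (2/7 + p/7) = 2*p² + (2/7 + p/7) = 2/7 + 2*p² + p/7)
h(-59, -1*83)/P(-35) = (-1*83 + (-59)²)/(2/7 + 2*(-35)² + (⅐)*(-35)) = (-83 + 3481)/(2/7 + 2*1225 - 5) = 3398/(2/7 + 2450 - 5) = 3398/(17117/7) = 3398*(7/17117) = 23786/17117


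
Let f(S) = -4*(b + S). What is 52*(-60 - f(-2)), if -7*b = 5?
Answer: -25792/7 ≈ -3684.6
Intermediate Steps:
b = -5/7 (b = -⅐*5 = -5/7 ≈ -0.71429)
f(S) = 20/7 - 4*S (f(S) = -4*(-5/7 + S) = 20/7 - 4*S)
52*(-60 - f(-2)) = 52*(-60 - (20/7 - 4*(-2))) = 52*(-60 - (20/7 + 8)) = 52*(-60 - 1*76/7) = 52*(-60 - 76/7) = 52*(-496/7) = -25792/7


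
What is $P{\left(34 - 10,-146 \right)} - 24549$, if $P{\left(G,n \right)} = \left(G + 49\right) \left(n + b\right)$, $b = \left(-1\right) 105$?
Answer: $-42872$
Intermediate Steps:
$b = -105$
$P{\left(G,n \right)} = \left(-105 + n\right) \left(49 + G\right)$ ($P{\left(G,n \right)} = \left(G + 49\right) \left(n - 105\right) = \left(49 + G\right) \left(-105 + n\right) = \left(-105 + n\right) \left(49 + G\right)$)
$P{\left(34 - 10,-146 \right)} - 24549 = \left(-5145 - 105 \left(34 - 10\right) + 49 \left(-146\right) + \left(34 - 10\right) \left(-146\right)\right) - 24549 = \left(-5145 - 105 \left(34 - 10\right) - 7154 + \left(34 - 10\right) \left(-146\right)\right) - 24549 = \left(-5145 - 2520 - 7154 + 24 \left(-146\right)\right) - 24549 = \left(-5145 - 2520 - 7154 - 3504\right) - 24549 = -18323 - 24549 = -42872$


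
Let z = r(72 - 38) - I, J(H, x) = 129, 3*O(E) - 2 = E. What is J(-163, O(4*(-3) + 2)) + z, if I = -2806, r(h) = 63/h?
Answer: 99853/34 ≈ 2936.9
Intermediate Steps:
O(E) = ⅔ + E/3
z = 95467/34 (z = 63/(72 - 38) - 1*(-2806) = 63/34 + 2806 = 95467/34 ≈ 2807.9)
J(-163, O(4*(-3) + 2)) + z = 129 + 95467/34 = 99853/34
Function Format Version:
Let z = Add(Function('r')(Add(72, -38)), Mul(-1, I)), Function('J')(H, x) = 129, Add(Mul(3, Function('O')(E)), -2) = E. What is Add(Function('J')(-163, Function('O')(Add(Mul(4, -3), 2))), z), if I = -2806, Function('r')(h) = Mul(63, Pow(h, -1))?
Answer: Rational(99853, 34) ≈ 2936.9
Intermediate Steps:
Function('O')(E) = Add(Rational(2, 3), Mul(Rational(1, 3), E))
z = Rational(95467, 34) (z = Add(Mul(63, Pow(Add(72, -38), -1)), Mul(-1, -2806)) = Add(Mul(63, Pow(34, -1)), 2806) = Add(Mul(63, Rational(1, 34)), 2806) = Add(Rational(63, 34), 2806) = Rational(95467, 34) ≈ 2807.9)
Add(Function('J')(-163, Function('O')(Add(Mul(4, -3), 2))), z) = Add(129, Rational(95467, 34)) = Rational(99853, 34)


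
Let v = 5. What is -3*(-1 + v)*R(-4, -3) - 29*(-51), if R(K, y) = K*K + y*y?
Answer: 1179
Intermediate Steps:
R(K, y) = K**2 + y**2
-3*(-1 + v)*R(-4, -3) - 29*(-51) = -3*(-1 + 5)*((-4)**2 + (-3)**2) - 29*(-51) = -12*(16 + 9) - 1*(-1479) = -12*25 + 1479 = -3*100 + 1479 = -300 + 1479 = 1179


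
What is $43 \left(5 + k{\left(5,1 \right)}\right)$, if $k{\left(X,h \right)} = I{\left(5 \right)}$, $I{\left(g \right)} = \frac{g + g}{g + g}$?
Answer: $258$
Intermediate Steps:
$I{\left(g \right)} = 1$ ($I{\left(g \right)} = \frac{2 g}{2 g} = 2 g \frac{1}{2 g} = 1$)
$k{\left(X,h \right)} = 1$
$43 \left(5 + k{\left(5,1 \right)}\right) = 43 \left(5 + 1\right) = 43 \cdot 6 = 258$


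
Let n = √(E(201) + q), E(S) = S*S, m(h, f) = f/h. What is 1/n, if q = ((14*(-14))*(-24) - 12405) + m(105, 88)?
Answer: √90131685/1716794 ≈ 0.0055299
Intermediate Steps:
E(S) = S²
q = -808517/105 (q = ((14*(-14))*(-24) - 12405) + 88/105 = (-196*(-24) - 12405) + 88*(1/105) = (4704 - 12405) + 88/105 = -7701 + 88/105 = -808517/105 ≈ -7700.2)
n = 2*√90131685/105 (n = √(201² - 808517/105) = √(40401 - 808517/105) = √(3433588/105) = 2*√90131685/105 ≈ 180.83)
1/n = 1/(2*√90131685/105) = √90131685/1716794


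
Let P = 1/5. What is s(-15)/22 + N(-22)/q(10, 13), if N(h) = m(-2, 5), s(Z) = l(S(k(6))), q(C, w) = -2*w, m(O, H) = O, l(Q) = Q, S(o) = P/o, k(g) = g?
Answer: 673/8580 ≈ 0.078438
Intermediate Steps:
P = ⅕ ≈ 0.20000
S(o) = 1/(5*o)
s(Z) = 1/30 (s(Z) = (⅕)/6 = (⅕)*(⅙) = 1/30)
N(h) = -2
s(-15)/22 + N(-22)/q(10, 13) = (1/30)/22 - 2/((-2*13)) = (1/30)*(1/22) - 2/(-26) = 1/660 - 2*(-1/26) = 1/660 + 1/13 = 673/8580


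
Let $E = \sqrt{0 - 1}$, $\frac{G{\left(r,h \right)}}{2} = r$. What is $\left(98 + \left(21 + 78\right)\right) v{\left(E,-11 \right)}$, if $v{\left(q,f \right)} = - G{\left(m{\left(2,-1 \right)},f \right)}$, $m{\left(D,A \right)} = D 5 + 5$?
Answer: $-5910$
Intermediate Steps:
$m{\left(D,A \right)} = 5 + 5 D$ ($m{\left(D,A \right)} = 5 D + 5 = 5 + 5 D$)
$G{\left(r,h \right)} = 2 r$
$E = i$ ($E = \sqrt{-1} = i \approx 1.0 i$)
$v{\left(q,f \right)} = -30$ ($v{\left(q,f \right)} = - 2 \left(5 + 5 \cdot 2\right) = - 2 \left(5 + 10\right) = - 2 \cdot 15 = \left(-1\right) 30 = -30$)
$\left(98 + \left(21 + 78\right)\right) v{\left(E,-11 \right)} = \left(98 + \left(21 + 78\right)\right) \left(-30\right) = \left(98 + 99\right) \left(-30\right) = 197 \left(-30\right) = -5910$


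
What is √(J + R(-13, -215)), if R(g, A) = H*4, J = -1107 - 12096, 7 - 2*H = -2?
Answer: 3*I*√1465 ≈ 114.83*I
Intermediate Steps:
H = 9/2 (H = 7/2 - ½*(-2) = 7/2 + 1 = 9/2 ≈ 4.5000)
J = -13203
R(g, A) = 18 (R(g, A) = (9/2)*4 = 18)
√(J + R(-13, -215)) = √(-13203 + 18) = √(-13185) = 3*I*√1465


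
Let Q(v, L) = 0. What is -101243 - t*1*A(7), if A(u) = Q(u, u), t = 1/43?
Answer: -101243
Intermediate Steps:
t = 1/43 ≈ 0.023256
A(u) = 0
-101243 - t*1*A(7) = -101243 - (1/43)*1*0 = -101243 - 0/43 = -101243 - 1*0 = -101243 + 0 = -101243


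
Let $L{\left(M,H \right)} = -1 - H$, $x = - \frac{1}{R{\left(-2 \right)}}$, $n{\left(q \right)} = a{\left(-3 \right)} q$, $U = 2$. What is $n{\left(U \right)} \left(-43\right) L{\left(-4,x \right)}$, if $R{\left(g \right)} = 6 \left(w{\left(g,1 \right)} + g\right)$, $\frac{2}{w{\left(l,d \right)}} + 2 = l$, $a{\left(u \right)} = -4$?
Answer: $- \frac{5504}{15} \approx -366.93$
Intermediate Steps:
$w{\left(l,d \right)} = \frac{2}{-2 + l}$
$n{\left(q \right)} = - 4 q$
$R{\left(g \right)} = 6 g + \frac{12}{-2 + g}$ ($R{\left(g \right)} = 6 \left(\frac{2}{-2 + g} + g\right) = 6 \left(g + \frac{2}{-2 + g}\right) = 6 g + \frac{12}{-2 + g}$)
$x = \frac{1}{15}$ ($x = - \frac{1}{6 \frac{1}{-2 - 2} \left(2 - 2 \left(-2 - 2\right)\right)} = - \frac{1}{6 \frac{1}{-4} \left(2 - -8\right)} = - \frac{1}{6 \left(- \frac{1}{4}\right) \left(2 + 8\right)} = - \frac{1}{6 \left(- \frac{1}{4}\right) 10} = - \frac{1}{-15} = \left(-1\right) \left(- \frac{1}{15}\right) = \frac{1}{15} \approx 0.066667$)
$n{\left(U \right)} \left(-43\right) L{\left(-4,x \right)} = \left(-4\right) 2 \left(-43\right) \left(-1 - \frac{1}{15}\right) = \left(-8\right) \left(-43\right) \left(-1 - \frac{1}{15}\right) = 344 \left(- \frac{16}{15}\right) = - \frac{5504}{15}$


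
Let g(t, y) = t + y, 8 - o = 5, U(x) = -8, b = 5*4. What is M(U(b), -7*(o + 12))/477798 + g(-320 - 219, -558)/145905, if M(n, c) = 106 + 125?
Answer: -163480117/23237705730 ≈ -0.0070351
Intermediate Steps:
b = 20
o = 3 (o = 8 - 1*5 = 8 - 5 = 3)
M(n, c) = 231
M(U(b), -7*(o + 12))/477798 + g(-320 - 219, -558)/145905 = 231/477798 + ((-320 - 219) - 558)/145905 = 231*(1/477798) + (-539 - 558)*(1/145905) = 77/159266 - 1097*1/145905 = 77/159266 - 1097/145905 = -163480117/23237705730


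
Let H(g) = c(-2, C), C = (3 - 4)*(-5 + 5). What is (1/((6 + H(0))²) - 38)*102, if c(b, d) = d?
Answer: -23239/6 ≈ -3873.2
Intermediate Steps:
C = 0 (C = -1*0 = 0)
H(g) = 0
(1/((6 + H(0))²) - 38)*102 = (1/((6 + 0)²) - 38)*102 = (1/(6²) - 38)*102 = (1/36 - 38)*102 = -1367/36*102 = -23239/6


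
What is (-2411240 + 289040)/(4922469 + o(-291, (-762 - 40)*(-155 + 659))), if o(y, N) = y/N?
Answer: -285936739200/663233783281 ≈ -0.43113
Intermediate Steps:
(-2411240 + 289040)/(4922469 + o(-291, (-762 - 40)*(-155 + 659))) = (-2411240 + 289040)/(4922469 - 291*1/((-762 - 40)*(-155 + 659))) = -2122200/(4922469 - 291/((-802*504))) = -2122200/(4922469 - 291/(-404208)) = -2122200/(4922469 - 291*(-1/404208)) = -2122200/(4922469 + 97/134736) = -2122200/663233783281/134736 = -2122200*134736/663233783281 = -285936739200/663233783281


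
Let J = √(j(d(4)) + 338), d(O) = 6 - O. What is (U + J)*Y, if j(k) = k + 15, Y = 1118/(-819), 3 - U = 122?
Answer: 1462/9 - 86*√355/63 ≈ 136.72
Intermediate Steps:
U = -119 (U = 3 - 1*122 = 3 - 122 = -119)
Y = -86/63 (Y = 1118*(-1/819) = -86/63 ≈ -1.3651)
j(k) = 15 + k
J = √355 (J = √((15 + (6 - 1*4)) + 338) = √((15 + (6 - 4)) + 338) = √((15 + 2) + 338) = √(17 + 338) = √355 ≈ 18.841)
(U + J)*Y = (-119 + √355)*(-86/63) = 1462/9 - 86*√355/63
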